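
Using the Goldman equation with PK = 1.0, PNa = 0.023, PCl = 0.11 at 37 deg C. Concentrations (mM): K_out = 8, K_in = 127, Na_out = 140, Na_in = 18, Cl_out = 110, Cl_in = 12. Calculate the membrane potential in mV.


Vm = (RT/F)*ln((PK*Ko + PNa*Nao + PCl*Cli)/(PK*Ki + PNa*Nai + PCl*Clo))
Numer = 12.54, Denom = 139.514
Vm = -64.39 mV


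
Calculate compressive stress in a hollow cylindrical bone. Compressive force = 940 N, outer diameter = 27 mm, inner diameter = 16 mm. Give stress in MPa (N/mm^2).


A = pi*(r_o^2 - r_i^2)
r_o = 13.5 mm, r_i = 8 mm
A = 371.493 mm^2
sigma = F/A = 940 / 371.493
sigma = 2.53 MPa


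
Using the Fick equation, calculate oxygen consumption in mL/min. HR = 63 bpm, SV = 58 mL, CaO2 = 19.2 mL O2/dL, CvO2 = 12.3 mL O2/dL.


CO = HR*SV = 63*58/1000 = 3.654 L/min
a-v O2 diff = 19.2 - 12.3 = 6.9 mL/dL
VO2 = CO * (CaO2-CvO2) * 10 dL/L
VO2 = 3.654 * 6.9 * 10
VO2 = 252.1 mL/min


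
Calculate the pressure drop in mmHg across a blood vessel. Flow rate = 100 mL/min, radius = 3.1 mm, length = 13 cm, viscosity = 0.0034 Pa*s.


dP = 8*mu*L*Q / (pi*r^4)
Q = 100 mL/min = 1.66667e-06 m^3/s
dP = 20.3126 Pa = 20.3126 / 133.322 mmHg = 0.1524 mmHg


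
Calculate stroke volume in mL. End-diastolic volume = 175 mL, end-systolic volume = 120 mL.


SV = EDV - ESV
SV = 175 - 120
SV = 55 mL


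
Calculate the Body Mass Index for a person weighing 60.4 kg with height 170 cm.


BMI = weight / height^2
height = 170 cm = 1.7 m
BMI = 60.4 / 1.7^2
BMI = 20.9 kg/m^2


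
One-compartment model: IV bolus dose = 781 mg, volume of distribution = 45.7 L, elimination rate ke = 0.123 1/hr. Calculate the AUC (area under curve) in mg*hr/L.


C0 = Dose/Vd = 781/45.7 = 17.0897 mg/L
AUC = C0/ke = 17.0897/0.123
AUC = 138.9 mg*hr/L


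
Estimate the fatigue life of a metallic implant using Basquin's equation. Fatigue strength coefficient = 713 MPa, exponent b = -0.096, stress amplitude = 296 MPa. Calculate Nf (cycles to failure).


sigma_a = sigma_f' * (2Nf)^b
2Nf = (sigma_a/sigma_f')^(1/b)
2Nf = (296/713)^(1/-0.096)
2Nf = 9485.5084
Nf = 4743


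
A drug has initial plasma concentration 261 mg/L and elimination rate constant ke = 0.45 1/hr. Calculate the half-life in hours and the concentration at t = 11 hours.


t_half = ln(2) / ke = 0.693147 / 0.45 = 1.54 hr
C(t) = C0 * exp(-ke*t) = 261 * exp(-0.45*11)
C(11) = 1.849 mg/L


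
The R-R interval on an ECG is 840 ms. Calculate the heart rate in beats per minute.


HR = 60 / RR_interval(s)
RR = 840 ms = 0.84 s
HR = 60 / 0.84 = 71.43 bpm


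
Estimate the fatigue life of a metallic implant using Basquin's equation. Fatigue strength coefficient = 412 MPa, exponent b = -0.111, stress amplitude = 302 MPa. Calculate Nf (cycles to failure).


sigma_a = sigma_f' * (2Nf)^b
2Nf = (sigma_a/sigma_f')^(1/b)
2Nf = (302/412)^(1/-0.111)
2Nf = 16.414501
Nf = 8.207


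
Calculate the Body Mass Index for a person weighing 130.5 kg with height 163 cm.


BMI = weight / height^2
height = 163 cm = 1.63 m
BMI = 130.5 / 1.63^2
BMI = 49.12 kg/m^2


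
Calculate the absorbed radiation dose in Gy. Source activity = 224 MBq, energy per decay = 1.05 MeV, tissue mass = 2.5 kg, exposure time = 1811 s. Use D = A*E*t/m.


A = 224 MBq = 2.2400e+08 Bq
E = 1.05 MeV = 1.6821e-13 J
D = A*E*t/m = 2.2400e+08*1.6821e-13*1811/2.5
D = 0.02729 Gy


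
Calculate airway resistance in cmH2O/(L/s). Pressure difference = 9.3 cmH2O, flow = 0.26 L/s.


R = dP / flow
R = 9.3 / 0.26
R = 35.77 cmH2O/(L/s)


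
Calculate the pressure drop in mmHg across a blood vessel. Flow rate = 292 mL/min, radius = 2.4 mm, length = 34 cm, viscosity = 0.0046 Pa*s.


dP = 8*mu*L*Q / (pi*r^4)
Q = 292 mL/min = 4.86667e-06 m^3/s
dP = 584.203 Pa = 584.203 / 133.322 mmHg = 4.382 mmHg


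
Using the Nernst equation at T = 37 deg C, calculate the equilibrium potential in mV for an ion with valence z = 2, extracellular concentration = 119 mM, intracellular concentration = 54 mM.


E = (RT/(zF)) * ln(C_out/C_in)
T = 37 + 273.15 = 310.15 K
E = (8.314 * 310.15 / (2 * 96485)) * ln(119/54)
E = 10.56 mV


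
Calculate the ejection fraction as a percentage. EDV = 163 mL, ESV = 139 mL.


SV = EDV - ESV = 163 - 139 = 24 mL
EF = SV/EDV * 100 = 24/163 * 100
EF = 14.72%


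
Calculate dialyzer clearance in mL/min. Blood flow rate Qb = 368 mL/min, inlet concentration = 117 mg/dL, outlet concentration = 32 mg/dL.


K = Qb * (Cb_in - Cb_out) / Cb_in
K = 368 * (117 - 32) / 117
K = 267.4 mL/min


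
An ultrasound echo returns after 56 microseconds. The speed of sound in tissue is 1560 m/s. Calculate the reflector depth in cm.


depth = c * t / 2
t = 56 us = 5.6000e-05 s
depth = 1560 * 5.6000e-05 / 2
depth = 0.04368 m = 4.368 cm


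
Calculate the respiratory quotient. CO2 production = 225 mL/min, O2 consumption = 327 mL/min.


RQ = VCO2 / VO2
RQ = 225 / 327
RQ = 0.6881


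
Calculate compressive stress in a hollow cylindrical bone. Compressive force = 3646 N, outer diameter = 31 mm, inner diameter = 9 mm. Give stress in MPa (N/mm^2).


A = pi*(r_o^2 - r_i^2)
r_o = 15.5 mm, r_i = 4.5 mm
A = 691.15 mm^2
sigma = F/A = 3646 / 691.15
sigma = 5.275 MPa


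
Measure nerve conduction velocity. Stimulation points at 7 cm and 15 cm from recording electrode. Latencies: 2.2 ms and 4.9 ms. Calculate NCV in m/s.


Distance = (15 - 7) / 100 = 0.08 m
dt = (4.9 - 2.2) / 1000 = 0.0027 s
NCV = dist / dt = 29.63 m/s


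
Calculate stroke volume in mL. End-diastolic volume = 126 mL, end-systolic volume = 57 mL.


SV = EDV - ESV
SV = 126 - 57
SV = 69 mL


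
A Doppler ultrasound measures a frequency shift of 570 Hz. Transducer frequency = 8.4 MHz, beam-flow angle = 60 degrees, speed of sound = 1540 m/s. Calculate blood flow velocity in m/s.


v = fd * c / (2 * f0 * cos(theta))
v = 570 * 1540 / (2 * 8.4000e+06 * cos(60))
v = 0.1045 m/s


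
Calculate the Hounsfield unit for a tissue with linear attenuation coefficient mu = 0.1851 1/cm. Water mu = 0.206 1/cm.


HU = ((mu_tissue - mu_water) / mu_water) * 1000
HU = ((0.1851 - 0.206) / 0.206) * 1000
HU = -101.5


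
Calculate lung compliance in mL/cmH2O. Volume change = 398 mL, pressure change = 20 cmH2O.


C = dV / dP
C = 398 / 20
C = 19.9 mL/cmH2O


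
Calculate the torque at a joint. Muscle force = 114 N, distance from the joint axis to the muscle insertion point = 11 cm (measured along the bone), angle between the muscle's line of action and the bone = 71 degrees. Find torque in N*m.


Torque = F * d * sin(theta)   (moment arm = d*sin(theta))
d = 11 cm = 0.11 m
Torque = 114 * 0.11 * sin(71)
Torque = 11.86 N*m


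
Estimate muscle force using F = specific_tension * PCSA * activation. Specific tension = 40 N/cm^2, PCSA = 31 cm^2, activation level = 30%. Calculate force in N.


F = sigma * PCSA * activation
F = 40 * 31 * 0.3
F = 372 N


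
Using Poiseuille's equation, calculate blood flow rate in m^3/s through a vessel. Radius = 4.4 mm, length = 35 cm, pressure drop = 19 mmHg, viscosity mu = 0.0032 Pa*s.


Q = pi*r^4*dP / (8*mu*L)
r = 0.0044 m, L = 0.35 m
dP = 19 mmHg = 2533.118 Pa
Q = 3.3290e-04 m^3/s


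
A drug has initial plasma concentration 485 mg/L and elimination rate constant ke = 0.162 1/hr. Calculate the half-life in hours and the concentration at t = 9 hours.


t_half = ln(2) / ke = 0.693147 / 0.162 = 4.279 hr
C(t) = C0 * exp(-ke*t) = 485 * exp(-0.162*9)
C(9) = 112.9 mg/L


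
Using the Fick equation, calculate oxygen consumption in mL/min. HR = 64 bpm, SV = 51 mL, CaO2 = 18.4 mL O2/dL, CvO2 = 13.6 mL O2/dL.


CO = HR*SV = 64*51/1000 = 3.264 L/min
a-v O2 diff = 18.4 - 13.6 = 4.8 mL/dL
VO2 = CO * (CaO2-CvO2) * 10 dL/L
VO2 = 3.264 * 4.8 * 10
VO2 = 156.7 mL/min


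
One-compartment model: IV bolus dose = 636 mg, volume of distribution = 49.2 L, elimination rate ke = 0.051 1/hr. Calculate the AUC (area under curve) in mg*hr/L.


C0 = Dose/Vd = 636/49.2 = 12.9268 mg/L
AUC = C0/ke = 12.9268/0.051
AUC = 253.5 mg*hr/L


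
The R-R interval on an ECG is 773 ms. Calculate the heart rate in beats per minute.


HR = 60 / RR_interval(s)
RR = 773 ms = 0.773 s
HR = 60 / 0.773 = 77.62 bpm


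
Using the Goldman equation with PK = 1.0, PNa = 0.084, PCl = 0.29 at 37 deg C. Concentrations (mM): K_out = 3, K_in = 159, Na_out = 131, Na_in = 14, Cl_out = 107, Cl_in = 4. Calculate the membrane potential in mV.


Vm = (RT/F)*ln((PK*Ko + PNa*Nao + PCl*Cli)/(PK*Ki + PNa*Nai + PCl*Clo))
Numer = 15.164, Denom = 191.206
Vm = -67.73 mV


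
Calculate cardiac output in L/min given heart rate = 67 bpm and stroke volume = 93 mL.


CO = HR * SV
CO = 67 * 93 / 1000
CO = 6.231 L/min


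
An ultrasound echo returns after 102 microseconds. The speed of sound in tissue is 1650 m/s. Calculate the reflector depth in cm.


depth = c * t / 2
t = 102 us = 1.0200e-04 s
depth = 1650 * 1.0200e-04 / 2
depth = 0.08415 m = 8.415 cm


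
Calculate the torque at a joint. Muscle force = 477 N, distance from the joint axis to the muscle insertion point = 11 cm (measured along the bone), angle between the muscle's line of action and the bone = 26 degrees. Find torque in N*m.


Torque = F * d * sin(theta)   (moment arm = d*sin(theta))
d = 11 cm = 0.11 m
Torque = 477 * 0.11 * sin(26)
Torque = 23 N*m


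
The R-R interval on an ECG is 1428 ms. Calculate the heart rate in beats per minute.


HR = 60 / RR_interval(s)
RR = 1428 ms = 1.428 s
HR = 60 / 1.428 = 42.02 bpm


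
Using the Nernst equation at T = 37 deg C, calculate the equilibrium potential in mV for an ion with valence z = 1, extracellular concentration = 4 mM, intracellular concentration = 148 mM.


E = (RT/(zF)) * ln(C_out/C_in)
T = 37 + 273.15 = 310.15 K
E = (8.314 * 310.15 / (1 * 96485)) * ln(4/148)
E = -96.5 mV


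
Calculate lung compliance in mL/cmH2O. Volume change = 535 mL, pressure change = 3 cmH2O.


C = dV / dP
C = 535 / 3
C = 178.3 mL/cmH2O


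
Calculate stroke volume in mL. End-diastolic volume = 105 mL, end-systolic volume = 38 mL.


SV = EDV - ESV
SV = 105 - 38
SV = 67 mL


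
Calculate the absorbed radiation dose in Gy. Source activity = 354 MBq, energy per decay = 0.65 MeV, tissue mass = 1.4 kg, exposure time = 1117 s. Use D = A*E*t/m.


A = 354 MBq = 3.5400e+08 Bq
E = 0.65 MeV = 1.0413e-13 J
D = A*E*t/m = 3.5400e+08*1.0413e-13*1117/1.4
D = 0.02941 Gy


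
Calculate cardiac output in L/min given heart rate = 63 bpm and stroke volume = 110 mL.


CO = HR * SV
CO = 63 * 110 / 1000
CO = 6.93 L/min


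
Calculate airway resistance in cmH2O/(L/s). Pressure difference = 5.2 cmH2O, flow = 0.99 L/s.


R = dP / flow
R = 5.2 / 0.99
R = 5.253 cmH2O/(L/s)


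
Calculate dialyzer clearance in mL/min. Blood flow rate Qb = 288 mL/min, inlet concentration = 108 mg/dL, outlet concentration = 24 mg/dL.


K = Qb * (Cb_in - Cb_out) / Cb_in
K = 288 * (108 - 24) / 108
K = 224 mL/min


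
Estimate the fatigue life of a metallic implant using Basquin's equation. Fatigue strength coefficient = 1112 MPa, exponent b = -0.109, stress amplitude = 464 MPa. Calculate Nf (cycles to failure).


sigma_a = sigma_f' * (2Nf)^b
2Nf = (sigma_a/sigma_f')^(1/b)
2Nf = (464/1112)^(1/-0.109)
2Nf = 3037.0208
Nf = 1519


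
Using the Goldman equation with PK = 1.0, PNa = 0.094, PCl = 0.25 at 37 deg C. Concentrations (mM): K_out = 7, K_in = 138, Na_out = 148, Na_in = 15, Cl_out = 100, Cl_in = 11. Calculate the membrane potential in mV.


Vm = (RT/F)*ln((PK*Ko + PNa*Nao + PCl*Cli)/(PK*Ki + PNa*Nai + PCl*Clo))
Numer = 23.662, Denom = 164.41
Vm = -51.81 mV


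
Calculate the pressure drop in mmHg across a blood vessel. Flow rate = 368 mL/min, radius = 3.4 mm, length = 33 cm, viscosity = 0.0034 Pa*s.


dP = 8*mu*L*Q / (pi*r^4)
Q = 368 mL/min = 6.13333e-06 m^3/s
dP = 131.133 Pa = 131.133 / 133.322 mmHg = 0.9836 mmHg


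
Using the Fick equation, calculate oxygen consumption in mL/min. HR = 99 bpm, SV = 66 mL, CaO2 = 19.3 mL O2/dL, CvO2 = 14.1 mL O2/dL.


CO = HR*SV = 99*66/1000 = 6.534 L/min
a-v O2 diff = 19.3 - 14.1 = 5.2 mL/dL
VO2 = CO * (CaO2-CvO2) * 10 dL/L
VO2 = 6.534 * 5.2 * 10
VO2 = 339.8 mL/min


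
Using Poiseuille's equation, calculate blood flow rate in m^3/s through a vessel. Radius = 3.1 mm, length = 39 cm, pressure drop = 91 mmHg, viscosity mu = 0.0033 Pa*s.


Q = pi*r^4*dP / (8*mu*L)
r = 0.0031 m, L = 0.39 m
dP = 91 mmHg = 12132.302 Pa
Q = 3.4188e-04 m^3/s


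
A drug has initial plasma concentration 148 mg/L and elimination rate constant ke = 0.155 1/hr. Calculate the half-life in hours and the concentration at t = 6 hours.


t_half = ln(2) / ke = 0.693147 / 0.155 = 4.472 hr
C(t) = C0 * exp(-ke*t) = 148 * exp(-0.155*6)
C(6) = 58.39 mg/L


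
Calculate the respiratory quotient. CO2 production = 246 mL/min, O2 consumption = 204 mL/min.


RQ = VCO2 / VO2
RQ = 246 / 204
RQ = 1.206


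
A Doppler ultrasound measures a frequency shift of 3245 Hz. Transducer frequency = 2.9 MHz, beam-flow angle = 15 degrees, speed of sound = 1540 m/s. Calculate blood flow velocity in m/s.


v = fd * c / (2 * f0 * cos(theta))
v = 3245 * 1540 / (2 * 2.9000e+06 * cos(15))
v = 0.892 m/s


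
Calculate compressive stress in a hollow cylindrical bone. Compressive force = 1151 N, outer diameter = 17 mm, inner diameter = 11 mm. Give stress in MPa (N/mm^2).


A = pi*(r_o^2 - r_i^2)
r_o = 8.5 mm, r_i = 5.5 mm
A = 131.947 mm^2
sigma = F/A = 1151 / 131.947
sigma = 8.723 MPa


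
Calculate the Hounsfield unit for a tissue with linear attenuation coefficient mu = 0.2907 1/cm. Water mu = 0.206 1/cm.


HU = ((mu_tissue - mu_water) / mu_water) * 1000
HU = ((0.2907 - 0.206) / 0.206) * 1000
HU = 411.2


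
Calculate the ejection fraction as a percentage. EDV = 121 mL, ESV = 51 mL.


SV = EDV - ESV = 121 - 51 = 70 mL
EF = SV/EDV * 100 = 70/121 * 100
EF = 57.85%


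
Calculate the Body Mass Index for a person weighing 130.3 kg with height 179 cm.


BMI = weight / height^2
height = 179 cm = 1.79 m
BMI = 130.3 / 1.79^2
BMI = 40.67 kg/m^2


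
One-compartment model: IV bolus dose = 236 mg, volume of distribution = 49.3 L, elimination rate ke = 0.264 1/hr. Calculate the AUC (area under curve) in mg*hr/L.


C0 = Dose/Vd = 236/49.3 = 4.78702 mg/L
AUC = C0/ke = 4.78702/0.264
AUC = 18.13 mg*hr/L


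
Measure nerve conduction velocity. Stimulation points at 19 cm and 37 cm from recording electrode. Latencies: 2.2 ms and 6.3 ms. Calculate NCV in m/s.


Distance = (37 - 19) / 100 = 0.18 m
dt = (6.3 - 2.2) / 1000 = 0.0041 s
NCV = dist / dt = 43.9 m/s


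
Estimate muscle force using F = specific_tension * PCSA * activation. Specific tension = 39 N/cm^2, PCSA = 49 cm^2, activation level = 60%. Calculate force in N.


F = sigma * PCSA * activation
F = 39 * 49 * 0.6
F = 1147 N


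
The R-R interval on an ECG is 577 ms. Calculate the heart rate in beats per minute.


HR = 60 / RR_interval(s)
RR = 577 ms = 0.577 s
HR = 60 / 0.577 = 104 bpm


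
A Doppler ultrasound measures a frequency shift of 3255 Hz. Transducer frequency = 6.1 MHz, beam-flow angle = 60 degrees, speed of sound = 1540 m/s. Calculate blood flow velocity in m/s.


v = fd * c / (2 * f0 * cos(theta))
v = 3255 * 1540 / (2 * 6.1000e+06 * cos(60))
v = 0.8218 m/s


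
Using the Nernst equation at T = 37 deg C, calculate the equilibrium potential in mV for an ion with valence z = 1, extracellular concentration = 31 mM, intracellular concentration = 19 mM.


E = (RT/(zF)) * ln(C_out/C_in)
T = 37 + 273.15 = 310.15 K
E = (8.314 * 310.15 / (1 * 96485)) * ln(31/19)
E = 13.08 mV


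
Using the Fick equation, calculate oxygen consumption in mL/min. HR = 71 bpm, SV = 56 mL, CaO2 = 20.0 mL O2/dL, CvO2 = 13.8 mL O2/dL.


CO = HR*SV = 71*56/1000 = 3.976 L/min
a-v O2 diff = 20.0 - 13.8 = 6.2 mL/dL
VO2 = CO * (CaO2-CvO2) * 10 dL/L
VO2 = 3.976 * 6.2 * 10
VO2 = 246.5 mL/min


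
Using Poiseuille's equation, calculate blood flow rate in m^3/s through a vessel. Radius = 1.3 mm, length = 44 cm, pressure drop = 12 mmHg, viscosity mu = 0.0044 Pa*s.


Q = pi*r^4*dP / (8*mu*L)
r = 0.0013 m, L = 0.44 m
dP = 12 mmHg = 1599.864 Pa
Q = 9.2685e-07 m^3/s


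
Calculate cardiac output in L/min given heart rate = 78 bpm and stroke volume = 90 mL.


CO = HR * SV
CO = 78 * 90 / 1000
CO = 7.02 L/min


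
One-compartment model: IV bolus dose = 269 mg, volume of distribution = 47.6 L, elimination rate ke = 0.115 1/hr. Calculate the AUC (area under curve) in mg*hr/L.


C0 = Dose/Vd = 269/47.6 = 5.65126 mg/L
AUC = C0/ke = 5.65126/0.115
AUC = 49.14 mg*hr/L


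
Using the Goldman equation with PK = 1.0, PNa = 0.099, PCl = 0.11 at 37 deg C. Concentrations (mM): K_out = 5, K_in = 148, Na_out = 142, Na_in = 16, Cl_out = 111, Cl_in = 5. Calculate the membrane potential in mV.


Vm = (RT/F)*ln((PK*Ko + PNa*Nao + PCl*Cli)/(PK*Ki + PNa*Nai + PCl*Clo))
Numer = 19.608, Denom = 161.794
Vm = -56.4 mV


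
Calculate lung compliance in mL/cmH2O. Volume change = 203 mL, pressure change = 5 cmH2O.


C = dV / dP
C = 203 / 5
C = 40.6 mL/cmH2O


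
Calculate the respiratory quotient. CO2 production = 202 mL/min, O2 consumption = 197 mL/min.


RQ = VCO2 / VO2
RQ = 202 / 197
RQ = 1.025


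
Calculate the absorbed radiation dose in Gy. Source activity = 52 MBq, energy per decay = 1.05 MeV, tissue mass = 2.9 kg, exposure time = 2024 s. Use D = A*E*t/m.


A = 52 MBq = 5.2000e+07 Bq
E = 1.05 MeV = 1.6821e-13 J
D = A*E*t/m = 5.2000e+07*1.6821e-13*2024/2.9
D = 0.006105 Gy


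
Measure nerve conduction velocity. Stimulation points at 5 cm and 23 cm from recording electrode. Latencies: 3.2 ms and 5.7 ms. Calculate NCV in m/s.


Distance = (23 - 5) / 100 = 0.18 m
dt = (5.7 - 3.2) / 1000 = 0.0025 s
NCV = dist / dt = 72 m/s


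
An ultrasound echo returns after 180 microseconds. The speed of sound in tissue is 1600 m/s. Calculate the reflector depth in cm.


depth = c * t / 2
t = 180 us = 1.8000e-04 s
depth = 1600 * 1.8000e-04 / 2
depth = 0.144 m = 14.4 cm


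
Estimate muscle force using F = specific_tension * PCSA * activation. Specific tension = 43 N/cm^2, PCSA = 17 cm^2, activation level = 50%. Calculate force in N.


F = sigma * PCSA * activation
F = 43 * 17 * 0.5
F = 365.5 N


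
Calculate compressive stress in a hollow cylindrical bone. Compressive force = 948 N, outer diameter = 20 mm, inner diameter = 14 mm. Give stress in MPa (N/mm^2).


A = pi*(r_o^2 - r_i^2)
r_o = 10 mm, r_i = 7 mm
A = 160.221 mm^2
sigma = F/A = 948 / 160.221
sigma = 5.917 MPa


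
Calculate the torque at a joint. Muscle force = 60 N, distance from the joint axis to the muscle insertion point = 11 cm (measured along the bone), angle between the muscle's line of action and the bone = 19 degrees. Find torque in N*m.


Torque = F * d * sin(theta)   (moment arm = d*sin(theta))
d = 11 cm = 0.11 m
Torque = 60 * 0.11 * sin(19)
Torque = 2.149 N*m


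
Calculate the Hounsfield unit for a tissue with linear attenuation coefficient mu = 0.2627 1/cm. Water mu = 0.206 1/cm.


HU = ((mu_tissue - mu_water) / mu_water) * 1000
HU = ((0.2627 - 0.206) / 0.206) * 1000
HU = 275.2


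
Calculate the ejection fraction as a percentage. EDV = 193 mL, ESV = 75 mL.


SV = EDV - ESV = 193 - 75 = 118 mL
EF = SV/EDV * 100 = 118/193 * 100
EF = 61.14%


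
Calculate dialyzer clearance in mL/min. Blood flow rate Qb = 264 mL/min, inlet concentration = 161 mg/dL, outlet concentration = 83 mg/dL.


K = Qb * (Cb_in - Cb_out) / Cb_in
K = 264 * (161 - 83) / 161
K = 127.9 mL/min


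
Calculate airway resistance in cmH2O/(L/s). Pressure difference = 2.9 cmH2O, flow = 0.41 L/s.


R = dP / flow
R = 2.9 / 0.41
R = 7.073 cmH2O/(L/s)


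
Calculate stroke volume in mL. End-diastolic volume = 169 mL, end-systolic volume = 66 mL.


SV = EDV - ESV
SV = 169 - 66
SV = 103 mL


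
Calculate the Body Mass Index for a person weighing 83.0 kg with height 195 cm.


BMI = weight / height^2
height = 195 cm = 1.95 m
BMI = 83.0 / 1.95^2
BMI = 21.83 kg/m^2


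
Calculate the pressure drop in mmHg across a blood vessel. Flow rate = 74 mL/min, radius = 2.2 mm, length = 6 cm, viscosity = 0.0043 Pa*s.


dP = 8*mu*L*Q / (pi*r^4)
Q = 74 mL/min = 1.23333e-06 m^3/s
dP = 34.5898 Pa = 34.5898 / 133.322 mmHg = 0.2594 mmHg


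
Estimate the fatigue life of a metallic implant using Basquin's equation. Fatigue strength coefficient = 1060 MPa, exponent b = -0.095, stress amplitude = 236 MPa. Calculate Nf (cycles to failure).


sigma_a = sigma_f' * (2Nf)^b
2Nf = (sigma_a/sigma_f')^(1/b)
2Nf = (236/1060)^(1/-0.095)
2Nf = 7367223
Nf = 3.6836e+06


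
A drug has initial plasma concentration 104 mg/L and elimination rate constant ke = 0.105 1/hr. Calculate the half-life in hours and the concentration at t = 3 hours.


t_half = ln(2) / ke = 0.693147 / 0.105 = 6.601 hr
C(t) = C0 * exp(-ke*t) = 104 * exp(-0.105*3)
C(3) = 75.9 mg/L


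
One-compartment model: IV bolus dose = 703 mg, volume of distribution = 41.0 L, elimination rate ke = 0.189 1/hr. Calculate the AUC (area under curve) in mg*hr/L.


C0 = Dose/Vd = 703/41.0 = 17.1463 mg/L
AUC = C0/ke = 17.1463/0.189
AUC = 90.72 mg*hr/L


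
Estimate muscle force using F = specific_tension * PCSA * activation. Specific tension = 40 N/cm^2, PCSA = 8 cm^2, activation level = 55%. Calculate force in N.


F = sigma * PCSA * activation
F = 40 * 8 * 0.55
F = 176 N


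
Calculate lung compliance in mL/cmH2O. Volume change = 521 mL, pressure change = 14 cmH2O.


C = dV / dP
C = 521 / 14
C = 37.21 mL/cmH2O


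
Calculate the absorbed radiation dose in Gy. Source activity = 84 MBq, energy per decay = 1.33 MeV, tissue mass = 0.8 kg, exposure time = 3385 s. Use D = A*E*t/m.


A = 84 MBq = 8.4000e+07 Bq
E = 1.33 MeV = 2.13066e-13 J
D = A*E*t/m = 8.4000e+07*2.13066e-13*3385/0.8
D = 0.07573 Gy


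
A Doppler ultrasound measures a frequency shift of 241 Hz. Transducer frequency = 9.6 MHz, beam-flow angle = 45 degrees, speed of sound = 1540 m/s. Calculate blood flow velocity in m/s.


v = fd * c / (2 * f0 * cos(theta))
v = 241 * 1540 / (2 * 9.6000e+06 * cos(45))
v = 0.02734 m/s


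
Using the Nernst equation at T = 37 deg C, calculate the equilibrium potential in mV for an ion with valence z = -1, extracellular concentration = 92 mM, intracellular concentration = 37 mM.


E = (RT/(zF)) * ln(C_out/C_in)
T = 37 + 273.15 = 310.15 K
E = (8.314 * 310.15 / (-1 * 96485)) * ln(92/37)
E = -24.34 mV


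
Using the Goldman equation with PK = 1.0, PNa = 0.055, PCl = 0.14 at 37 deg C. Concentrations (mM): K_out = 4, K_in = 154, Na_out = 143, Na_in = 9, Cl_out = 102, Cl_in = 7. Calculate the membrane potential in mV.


Vm = (RT/F)*ln((PK*Ko + PNa*Nao + PCl*Cli)/(PK*Ki + PNa*Nai + PCl*Clo))
Numer = 12.845, Denom = 168.775
Vm = -68.83 mV


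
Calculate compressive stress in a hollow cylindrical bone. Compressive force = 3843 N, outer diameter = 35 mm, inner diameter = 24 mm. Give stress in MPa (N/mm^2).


A = pi*(r_o^2 - r_i^2)
r_o = 17.5 mm, r_i = 12 mm
A = 509.723 mm^2
sigma = F/A = 3843 / 509.723
sigma = 7.539 MPa


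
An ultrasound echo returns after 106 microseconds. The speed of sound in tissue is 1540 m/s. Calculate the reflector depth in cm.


depth = c * t / 2
t = 106 us = 1.0600e-04 s
depth = 1540 * 1.0600e-04 / 2
depth = 0.08162 m = 8.162 cm


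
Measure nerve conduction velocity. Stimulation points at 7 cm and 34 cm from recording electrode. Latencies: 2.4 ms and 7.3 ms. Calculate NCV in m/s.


Distance = (34 - 7) / 100 = 0.27 m
dt = (7.3 - 2.4) / 1000 = 0.0049 s
NCV = dist / dt = 55.1 m/s


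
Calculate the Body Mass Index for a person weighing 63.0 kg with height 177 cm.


BMI = weight / height^2
height = 177 cm = 1.77 m
BMI = 63.0 / 1.77^2
BMI = 20.11 kg/m^2


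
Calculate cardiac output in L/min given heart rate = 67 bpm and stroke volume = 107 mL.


CO = HR * SV
CO = 67 * 107 / 1000
CO = 7.169 L/min


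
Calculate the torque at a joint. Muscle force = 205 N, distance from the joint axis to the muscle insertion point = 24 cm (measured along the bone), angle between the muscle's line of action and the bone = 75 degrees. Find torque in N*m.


Torque = F * d * sin(theta)   (moment arm = d*sin(theta))
d = 24 cm = 0.24 m
Torque = 205 * 0.24 * sin(75)
Torque = 47.52 N*m


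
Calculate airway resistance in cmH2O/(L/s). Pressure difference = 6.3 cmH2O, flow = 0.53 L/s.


R = dP / flow
R = 6.3 / 0.53
R = 11.89 cmH2O/(L/s)


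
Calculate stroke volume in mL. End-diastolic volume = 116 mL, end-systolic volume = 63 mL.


SV = EDV - ESV
SV = 116 - 63
SV = 53 mL


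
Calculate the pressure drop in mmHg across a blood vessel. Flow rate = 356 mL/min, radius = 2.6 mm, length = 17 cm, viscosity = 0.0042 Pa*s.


dP = 8*mu*L*Q / (pi*r^4)
Q = 356 mL/min = 5.93333e-06 m^3/s
dP = 236.071 Pa = 236.071 / 133.322 mmHg = 1.771 mmHg


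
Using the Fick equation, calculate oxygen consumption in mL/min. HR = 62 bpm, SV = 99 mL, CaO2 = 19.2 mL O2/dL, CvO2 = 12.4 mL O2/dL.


CO = HR*SV = 62*99/1000 = 6.138 L/min
a-v O2 diff = 19.2 - 12.4 = 6.8 mL/dL
VO2 = CO * (CaO2-CvO2) * 10 dL/L
VO2 = 6.138 * 6.8 * 10
VO2 = 417.4 mL/min


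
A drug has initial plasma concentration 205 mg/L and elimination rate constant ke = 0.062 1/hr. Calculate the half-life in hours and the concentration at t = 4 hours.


t_half = ln(2) / ke = 0.693147 / 0.062 = 11.18 hr
C(t) = C0 * exp(-ke*t) = 205 * exp(-0.062*4)
C(4) = 160 mg/L


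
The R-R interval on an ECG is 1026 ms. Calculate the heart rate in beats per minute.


HR = 60 / RR_interval(s)
RR = 1026 ms = 1.026 s
HR = 60 / 1.026 = 58.48 bpm


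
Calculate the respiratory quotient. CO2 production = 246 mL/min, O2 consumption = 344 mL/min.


RQ = VCO2 / VO2
RQ = 246 / 344
RQ = 0.7151


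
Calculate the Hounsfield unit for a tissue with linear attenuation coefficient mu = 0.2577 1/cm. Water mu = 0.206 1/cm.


HU = ((mu_tissue - mu_water) / mu_water) * 1000
HU = ((0.2577 - 0.206) / 0.206) * 1000
HU = 251


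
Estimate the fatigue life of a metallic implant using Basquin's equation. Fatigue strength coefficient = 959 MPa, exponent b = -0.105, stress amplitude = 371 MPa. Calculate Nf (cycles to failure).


sigma_a = sigma_f' * (2Nf)^b
2Nf = (sigma_a/sigma_f')^(1/b)
2Nf = (371/959)^(1/-0.105)
2Nf = 8473.147
Nf = 4237


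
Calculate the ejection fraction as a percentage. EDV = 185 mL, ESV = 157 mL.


SV = EDV - ESV = 185 - 157 = 28 mL
EF = SV/EDV * 100 = 28/185 * 100
EF = 15.14%


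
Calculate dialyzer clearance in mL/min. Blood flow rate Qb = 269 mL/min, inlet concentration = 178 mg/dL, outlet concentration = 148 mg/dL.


K = Qb * (Cb_in - Cb_out) / Cb_in
K = 269 * (178 - 148) / 178
K = 45.34 mL/min


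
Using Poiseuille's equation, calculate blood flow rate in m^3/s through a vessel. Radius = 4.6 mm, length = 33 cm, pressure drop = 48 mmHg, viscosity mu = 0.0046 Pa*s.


Q = pi*r^4*dP / (8*mu*L)
r = 0.0046 m, L = 0.33 m
dP = 48 mmHg = 6399.456 Pa
Q = 7.4125e-04 m^3/s


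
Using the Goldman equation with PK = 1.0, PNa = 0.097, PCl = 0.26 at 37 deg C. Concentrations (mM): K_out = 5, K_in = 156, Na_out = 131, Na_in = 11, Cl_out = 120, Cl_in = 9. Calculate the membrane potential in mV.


Vm = (RT/F)*ln((PK*Ko + PNa*Nao + PCl*Cli)/(PK*Ki + PNa*Nai + PCl*Clo))
Numer = 20.047, Denom = 188.267
Vm = -59.86 mV


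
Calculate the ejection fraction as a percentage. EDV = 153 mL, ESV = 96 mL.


SV = EDV - ESV = 153 - 96 = 57 mL
EF = SV/EDV * 100 = 57/153 * 100
EF = 37.25%


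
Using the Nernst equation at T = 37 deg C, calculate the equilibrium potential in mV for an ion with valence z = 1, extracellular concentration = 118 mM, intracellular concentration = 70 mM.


E = (RT/(zF)) * ln(C_out/C_in)
T = 37 + 273.15 = 310.15 K
E = (8.314 * 310.15 / (1 * 96485)) * ln(118/70)
E = 13.96 mV


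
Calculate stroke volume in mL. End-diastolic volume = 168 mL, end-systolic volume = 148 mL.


SV = EDV - ESV
SV = 168 - 148
SV = 20 mL


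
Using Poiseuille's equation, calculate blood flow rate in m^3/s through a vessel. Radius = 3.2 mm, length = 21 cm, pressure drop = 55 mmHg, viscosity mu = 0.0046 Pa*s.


Q = pi*r^4*dP / (8*mu*L)
r = 0.0032 m, L = 0.21 m
dP = 55 mmHg = 7332.71 Pa
Q = 3.1257e-04 m^3/s


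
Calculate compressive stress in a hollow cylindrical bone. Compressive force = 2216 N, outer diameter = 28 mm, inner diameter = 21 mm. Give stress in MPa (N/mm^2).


A = pi*(r_o^2 - r_i^2)
r_o = 14 mm, r_i = 10.5 mm
A = 269.392 mm^2
sigma = F/A = 2216 / 269.392
sigma = 8.226 MPa


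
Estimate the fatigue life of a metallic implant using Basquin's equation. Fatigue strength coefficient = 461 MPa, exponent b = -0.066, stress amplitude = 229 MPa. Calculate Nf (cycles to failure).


sigma_a = sigma_f' * (2Nf)^b
2Nf = (sigma_a/sigma_f')^(1/b)
2Nf = (229/461)^(1/-0.066)
2Nf = 40181.104
Nf = 2.009e+04


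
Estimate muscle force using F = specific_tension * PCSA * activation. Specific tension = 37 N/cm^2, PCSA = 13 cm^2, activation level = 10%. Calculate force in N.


F = sigma * PCSA * activation
F = 37 * 13 * 0.1
F = 48.1 N


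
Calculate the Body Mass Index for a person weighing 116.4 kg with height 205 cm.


BMI = weight / height^2
height = 205 cm = 2.05 m
BMI = 116.4 / 2.05^2
BMI = 27.7 kg/m^2


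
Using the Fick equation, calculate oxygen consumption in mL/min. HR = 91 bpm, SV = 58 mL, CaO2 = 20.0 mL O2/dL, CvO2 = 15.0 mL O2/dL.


CO = HR*SV = 91*58/1000 = 5.278 L/min
a-v O2 diff = 20.0 - 15.0 = 5 mL/dL
VO2 = CO * (CaO2-CvO2) * 10 dL/L
VO2 = 5.278 * 5 * 10
VO2 = 263.9 mL/min


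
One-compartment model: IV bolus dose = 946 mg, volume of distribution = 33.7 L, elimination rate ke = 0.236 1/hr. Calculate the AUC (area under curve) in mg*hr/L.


C0 = Dose/Vd = 946/33.7 = 28.0712 mg/L
AUC = C0/ke = 28.0712/0.236
AUC = 118.9 mg*hr/L


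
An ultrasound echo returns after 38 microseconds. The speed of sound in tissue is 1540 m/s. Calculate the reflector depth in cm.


depth = c * t / 2
t = 38 us = 3.8000e-05 s
depth = 1540 * 3.8000e-05 / 2
depth = 0.02926 m = 2.926 cm


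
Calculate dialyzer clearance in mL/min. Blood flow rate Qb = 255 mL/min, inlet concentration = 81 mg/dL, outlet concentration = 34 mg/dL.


K = Qb * (Cb_in - Cb_out) / Cb_in
K = 255 * (81 - 34) / 81
K = 148 mL/min


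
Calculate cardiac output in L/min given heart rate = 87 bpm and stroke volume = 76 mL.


CO = HR * SV
CO = 87 * 76 / 1000
CO = 6.612 L/min


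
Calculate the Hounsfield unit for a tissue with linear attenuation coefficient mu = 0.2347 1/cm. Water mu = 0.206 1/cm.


HU = ((mu_tissue - mu_water) / mu_water) * 1000
HU = ((0.2347 - 0.206) / 0.206) * 1000
HU = 139.3


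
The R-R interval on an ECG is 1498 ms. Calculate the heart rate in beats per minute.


HR = 60 / RR_interval(s)
RR = 1498 ms = 1.498 s
HR = 60 / 1.498 = 40.05 bpm


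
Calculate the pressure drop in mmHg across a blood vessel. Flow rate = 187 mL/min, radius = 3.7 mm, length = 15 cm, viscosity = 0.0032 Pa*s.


dP = 8*mu*L*Q / (pi*r^4)
Q = 187 mL/min = 3.11667e-06 m^3/s
dP = 20.3266 Pa = 20.3266 / 133.322 mmHg = 0.1525 mmHg


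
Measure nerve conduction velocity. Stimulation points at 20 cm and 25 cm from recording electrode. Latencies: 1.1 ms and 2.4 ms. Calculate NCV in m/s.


Distance = (25 - 20) / 100 = 0.05 m
dt = (2.4 - 1.1) / 1000 = 0.0013 s
NCV = dist / dt = 38.46 m/s


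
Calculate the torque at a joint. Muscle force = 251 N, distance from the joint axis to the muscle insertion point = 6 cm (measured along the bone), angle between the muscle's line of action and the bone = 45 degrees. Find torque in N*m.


Torque = F * d * sin(theta)   (moment arm = d*sin(theta))
d = 6 cm = 0.06 m
Torque = 251 * 0.06 * sin(45)
Torque = 10.65 N*m


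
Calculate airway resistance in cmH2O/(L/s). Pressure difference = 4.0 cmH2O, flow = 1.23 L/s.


R = dP / flow
R = 4.0 / 1.23
R = 3.252 cmH2O/(L/s)


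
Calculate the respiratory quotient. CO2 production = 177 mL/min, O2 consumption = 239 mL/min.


RQ = VCO2 / VO2
RQ = 177 / 239
RQ = 0.7406


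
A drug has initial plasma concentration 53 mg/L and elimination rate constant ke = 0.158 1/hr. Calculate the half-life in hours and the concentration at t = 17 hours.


t_half = ln(2) / ke = 0.693147 / 0.158 = 4.387 hr
C(t) = C0 * exp(-ke*t) = 53 * exp(-0.158*17)
C(17) = 3.612 mg/L


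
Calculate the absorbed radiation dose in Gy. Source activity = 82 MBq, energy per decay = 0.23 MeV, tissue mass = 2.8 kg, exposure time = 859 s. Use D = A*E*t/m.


A = 82 MBq = 8.2000e+07 Bq
E = 0.23 MeV = 3.6846e-14 J
D = A*E*t/m = 8.2000e+07*3.6846e-14*859/2.8
D = 9.2691e-04 Gy


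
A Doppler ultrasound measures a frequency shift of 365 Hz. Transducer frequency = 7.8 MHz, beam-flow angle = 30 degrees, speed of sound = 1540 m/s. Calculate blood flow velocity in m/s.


v = fd * c / (2 * f0 * cos(theta))
v = 365 * 1540 / (2 * 7.8000e+06 * cos(30))
v = 0.04161 m/s


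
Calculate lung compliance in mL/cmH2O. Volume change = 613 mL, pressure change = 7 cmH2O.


C = dV / dP
C = 613 / 7
C = 87.57 mL/cmH2O


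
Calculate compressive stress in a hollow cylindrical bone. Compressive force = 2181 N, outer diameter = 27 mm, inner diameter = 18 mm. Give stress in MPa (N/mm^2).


A = pi*(r_o^2 - r_i^2)
r_o = 13.5 mm, r_i = 9 mm
A = 318.086 mm^2
sigma = F/A = 2181 / 318.086
sigma = 6.857 MPa


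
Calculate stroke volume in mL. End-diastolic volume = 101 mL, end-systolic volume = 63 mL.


SV = EDV - ESV
SV = 101 - 63
SV = 38 mL


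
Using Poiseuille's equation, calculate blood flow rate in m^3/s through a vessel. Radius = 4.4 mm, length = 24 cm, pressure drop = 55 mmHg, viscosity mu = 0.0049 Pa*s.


Q = pi*r^4*dP / (8*mu*L)
r = 0.0044 m, L = 0.24 m
dP = 55 mmHg = 7332.71 Pa
Q = 9.1776e-04 m^3/s


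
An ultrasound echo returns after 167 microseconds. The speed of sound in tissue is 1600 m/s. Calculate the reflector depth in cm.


depth = c * t / 2
t = 167 us = 1.6700e-04 s
depth = 1600 * 1.6700e-04 / 2
depth = 0.1336 m = 13.36 cm


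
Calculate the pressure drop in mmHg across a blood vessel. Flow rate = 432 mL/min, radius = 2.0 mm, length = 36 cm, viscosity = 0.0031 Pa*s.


dP = 8*mu*L*Q / (pi*r^4)
Q = 432 mL/min = 7.2e-06 m^3/s
dP = 1278.84 Pa = 1278.84 / 133.322 mmHg = 9.592 mmHg


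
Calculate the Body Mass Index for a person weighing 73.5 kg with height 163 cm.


BMI = weight / height^2
height = 163 cm = 1.63 m
BMI = 73.5 / 1.63^2
BMI = 27.66 kg/m^2


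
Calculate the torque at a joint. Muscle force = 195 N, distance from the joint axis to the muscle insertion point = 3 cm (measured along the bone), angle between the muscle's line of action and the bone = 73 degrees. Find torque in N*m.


Torque = F * d * sin(theta)   (moment arm = d*sin(theta))
d = 3 cm = 0.03 m
Torque = 195 * 0.03 * sin(73)
Torque = 5.594 N*m


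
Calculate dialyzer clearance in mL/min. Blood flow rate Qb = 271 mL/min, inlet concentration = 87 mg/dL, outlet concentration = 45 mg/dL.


K = Qb * (Cb_in - Cb_out) / Cb_in
K = 271 * (87 - 45) / 87
K = 130.8 mL/min


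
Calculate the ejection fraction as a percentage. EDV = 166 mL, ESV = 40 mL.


SV = EDV - ESV = 166 - 40 = 126 mL
EF = SV/EDV * 100 = 126/166 * 100
EF = 75.9%


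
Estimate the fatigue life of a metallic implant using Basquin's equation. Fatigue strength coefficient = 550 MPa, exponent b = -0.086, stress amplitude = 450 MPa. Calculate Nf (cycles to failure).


sigma_a = sigma_f' * (2Nf)^b
2Nf = (sigma_a/sigma_f')^(1/b)
2Nf = (450/550)^(1/-0.086)
2Nf = 10.312742
Nf = 5.156


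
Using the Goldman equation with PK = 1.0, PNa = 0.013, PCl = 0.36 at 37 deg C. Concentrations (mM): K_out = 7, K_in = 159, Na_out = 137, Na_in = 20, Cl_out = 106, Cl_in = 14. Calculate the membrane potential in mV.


Vm = (RT/F)*ln((PK*Ko + PNa*Nao + PCl*Cli)/(PK*Ki + PNa*Nai + PCl*Clo))
Numer = 13.821, Denom = 197.42
Vm = -71.07 mV


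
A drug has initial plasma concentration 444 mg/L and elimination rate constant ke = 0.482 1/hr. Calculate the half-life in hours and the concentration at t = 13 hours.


t_half = ln(2) / ke = 0.693147 / 0.482 = 1.438 hr
C(t) = C0 * exp(-ke*t) = 444 * exp(-0.482*13)
C(13) = 0.8435 mg/L


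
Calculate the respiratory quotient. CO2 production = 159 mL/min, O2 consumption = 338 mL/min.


RQ = VCO2 / VO2
RQ = 159 / 338
RQ = 0.4704


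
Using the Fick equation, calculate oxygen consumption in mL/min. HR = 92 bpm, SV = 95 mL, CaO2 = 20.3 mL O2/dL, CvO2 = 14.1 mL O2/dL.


CO = HR*SV = 92*95/1000 = 8.74 L/min
a-v O2 diff = 20.3 - 14.1 = 6.2 mL/dL
VO2 = CO * (CaO2-CvO2) * 10 dL/L
VO2 = 8.74 * 6.2 * 10
VO2 = 541.9 mL/min


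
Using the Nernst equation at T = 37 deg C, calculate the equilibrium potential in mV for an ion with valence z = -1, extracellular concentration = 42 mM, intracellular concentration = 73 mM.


E = (RT/(zF)) * ln(C_out/C_in)
T = 37 + 273.15 = 310.15 K
E = (8.314 * 310.15 / (-1 * 96485)) * ln(42/73)
E = 14.77 mV


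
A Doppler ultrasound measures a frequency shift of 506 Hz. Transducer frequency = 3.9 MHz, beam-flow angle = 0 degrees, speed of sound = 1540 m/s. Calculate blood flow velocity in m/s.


v = fd * c / (2 * f0 * cos(theta))
v = 506 * 1540 / (2 * 3.9000e+06 * cos(0))
v = 0.0999 m/s


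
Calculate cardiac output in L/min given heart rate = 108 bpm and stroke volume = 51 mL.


CO = HR * SV
CO = 108 * 51 / 1000
CO = 5.508 L/min


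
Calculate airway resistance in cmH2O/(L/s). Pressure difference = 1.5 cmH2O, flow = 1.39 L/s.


R = dP / flow
R = 1.5 / 1.39
R = 1.079 cmH2O/(L/s)


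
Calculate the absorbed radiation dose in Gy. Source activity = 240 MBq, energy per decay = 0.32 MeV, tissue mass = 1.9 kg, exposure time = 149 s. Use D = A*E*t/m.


A = 240 MBq = 2.4000e+08 Bq
E = 0.32 MeV = 5.1264e-14 J
D = A*E*t/m = 2.4000e+08*5.1264e-14*149/1.9
D = 9.6484e-04 Gy


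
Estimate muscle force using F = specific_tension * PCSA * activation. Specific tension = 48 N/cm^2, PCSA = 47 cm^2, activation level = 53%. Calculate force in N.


F = sigma * PCSA * activation
F = 48 * 47 * 0.53
F = 1196 N


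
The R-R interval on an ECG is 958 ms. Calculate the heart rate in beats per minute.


HR = 60 / RR_interval(s)
RR = 958 ms = 0.958 s
HR = 60 / 0.958 = 62.63 bpm


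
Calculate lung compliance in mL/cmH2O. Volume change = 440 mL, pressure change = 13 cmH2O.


C = dV / dP
C = 440 / 13
C = 33.85 mL/cmH2O


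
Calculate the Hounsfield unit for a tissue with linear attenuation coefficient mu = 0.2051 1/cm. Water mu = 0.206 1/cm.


HU = ((mu_tissue - mu_water) / mu_water) * 1000
HU = ((0.2051 - 0.206) / 0.206) * 1000
HU = -4.369


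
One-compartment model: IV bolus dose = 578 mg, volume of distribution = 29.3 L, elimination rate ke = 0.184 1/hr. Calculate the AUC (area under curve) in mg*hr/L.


C0 = Dose/Vd = 578/29.3 = 19.727 mg/L
AUC = C0/ke = 19.727/0.184
AUC = 107.2 mg*hr/L


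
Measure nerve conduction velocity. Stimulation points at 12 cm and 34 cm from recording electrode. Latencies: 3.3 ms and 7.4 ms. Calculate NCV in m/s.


Distance = (34 - 12) / 100 = 0.22 m
dt = (7.4 - 3.3) / 1000 = 0.0041 s
NCV = dist / dt = 53.66 m/s


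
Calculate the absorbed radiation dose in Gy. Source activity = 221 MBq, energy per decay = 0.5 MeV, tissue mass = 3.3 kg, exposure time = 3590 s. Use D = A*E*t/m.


A = 221 MBq = 2.2100e+08 Bq
E = 0.5 MeV = 8.01e-14 J
D = A*E*t/m = 2.2100e+08*8.01e-14*3590/3.3
D = 0.01926 Gy


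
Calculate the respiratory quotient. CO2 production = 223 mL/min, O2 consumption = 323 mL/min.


RQ = VCO2 / VO2
RQ = 223 / 323
RQ = 0.6904


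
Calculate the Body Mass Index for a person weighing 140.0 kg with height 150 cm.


BMI = weight / height^2
height = 150 cm = 1.5 m
BMI = 140.0 / 1.5^2
BMI = 62.22 kg/m^2
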